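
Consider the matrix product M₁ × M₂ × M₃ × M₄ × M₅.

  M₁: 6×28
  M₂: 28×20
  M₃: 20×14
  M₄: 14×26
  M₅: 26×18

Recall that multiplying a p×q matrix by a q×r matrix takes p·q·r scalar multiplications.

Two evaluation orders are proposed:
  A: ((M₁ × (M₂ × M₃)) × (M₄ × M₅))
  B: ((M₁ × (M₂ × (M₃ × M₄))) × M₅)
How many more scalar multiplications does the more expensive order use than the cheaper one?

10760

Order A = ((M₁ × (M₂ × M₃)) × (M₄ × M₅)): (M₂ × M₃): 28×20 by 20×14 → 28×14, cost 28·20·14 = 7840; (M₁ × (M₂ × M₃)): 6×28 by 28×14 → 6×14, cost 6·28·14 = 2352; cumulative 10192; (M₄ × M₅): 14×26 by 26×18 → 14×18, cost 14·26·18 = 6552; ((M₁ × (M₂ × M₃)) × (M₄ × M₅)): 6×14 by 14×18 → 6×18, cost 6·14·18 = 1512; cumulative 18256. Total 18256.
Order B = ((M₁ × (M₂ × (M₃ × M₄))) × M₅): (M₃ × M₄): 20×14 by 14×26 → 20×26, cost 20·14·26 = 7280; (M₂ × (M₃ × M₄)): 28×20 by 20×26 → 28×26, cost 28·20·26 = 14560; cumulative 21840; (M₁ × (M₂ × (M₃ × M₄))): 6×28 by 28×26 → 6×26, cost 6·28·26 = 4368; cumulative 26208; ((M₁ × (M₂ × (M₃ × M₄))) × M₅): 6×26 by 26×18 → 6×18, cost 6·26·18 = 2808; cumulative 29016. Total 29016.
Difference: |18256 − 29016| = 10760.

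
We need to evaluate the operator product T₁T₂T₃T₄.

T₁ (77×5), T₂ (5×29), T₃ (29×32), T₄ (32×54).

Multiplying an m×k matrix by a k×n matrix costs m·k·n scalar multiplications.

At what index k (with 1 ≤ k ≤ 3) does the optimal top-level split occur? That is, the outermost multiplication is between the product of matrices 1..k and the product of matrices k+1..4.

Adjacent pairs: T₁T₂ = 77·5·29 = 11165; T₂T₃ = 5·29·32 = 4640; T₃T₄ = 29·32·54 = 50112.
Length 3: T₁..T₃: k=1: 0+4640+77·5·32=16960; k=2: 11165+0+77·29·32=82621 → min 16960 | T₂..T₄: k=2: 0+50112+5·29·54=57942; k=3: 4640+0+5·32·54=13280 → min 13280.
Top-level splits: k=1: (T₁..T₁)·(T₂..T₄) → 0+13280+77·5·54 = 34070; k=2: (T₁..T₂)·(T₃..T₄) → 11165+50112+77·29·54 = 181859; k=3: (T₁..T₃)·(T₄..T₄) → 16960+0+77·32·54 = 150016.
Best split is after T₁, i.e. k = 1.

1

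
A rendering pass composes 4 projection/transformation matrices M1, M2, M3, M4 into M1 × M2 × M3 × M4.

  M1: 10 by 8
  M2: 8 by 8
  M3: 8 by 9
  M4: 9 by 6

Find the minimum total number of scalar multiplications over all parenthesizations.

Adjacent pairs: M1M2 = 10·8·8 = 640; M2M3 = 8·8·9 = 576; M3M4 = 8·9·6 = 432.
Length 3: M1..M3: k=1: 0+576+10·8·9=1296; k=2: 640+0+10·8·9=1360 → min 1296 | M2..M4: k=2: 0+432+8·8·6=816; k=3: 576+0+8·9·6=1008 → min 816.
Length 4: M1..M4: k=1: 0+816+10·8·6=1296; k=2: 640+432+10·8·6=1552; k=3: 1296+0+10·9·6=1836 → min 1296.
Optimal order: (M1 × (M2 × (M3 × M4))) with cost 1296.

1296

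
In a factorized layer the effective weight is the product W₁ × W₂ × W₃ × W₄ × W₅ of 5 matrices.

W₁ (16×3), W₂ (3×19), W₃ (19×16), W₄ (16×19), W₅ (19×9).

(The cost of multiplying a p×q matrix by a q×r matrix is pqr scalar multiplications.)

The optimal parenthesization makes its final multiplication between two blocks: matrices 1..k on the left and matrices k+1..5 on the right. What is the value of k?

1

Adjacent pairs: W₁W₂ = 16·3·19 = 912; W₂W₃ = 3·19·16 = 912; W₃W₄ = 19·16·19 = 5776; W₄W₅ = 16·19·9 = 2736.
Length 3: W₁..W₃: k=1: 0+912+16·3·16=1680; k=2: 912+0+16·19·16=5776 → min 1680 | W₂..W₄: k=2: 0+5776+3·19·19=6859; k=3: 912+0+3·16·19=1824 → min 1824 | W₃..W₅: k=3: 0+2736+19·16·9=5472; k=4: 5776+0+19·19·9=9025 → min 5472.
Length 4: W₁..W₄: k=1: 0+1824+16·3·19=2736; k=2: 912+5776+16·19·19=12464; k=3: 1680+0+16·16·19=6544 → min 2736 | W₂..W₅: k=2: 0+5472+3·19·9=5985; k=3: 912+2736+3·16·9=4080; k=4: 1824+0+3·19·9=2337 → min 2337.
Top-level splits: k=1: (W₁..W₁)·(W₂..W₅) → 0+2337+16·3·9 = 2769; k=2: (W₁..W₂)·(W₃..W₅) → 912+5472+16·19·9 = 9120; k=3: (W₁..W₃)·(W₄..W₅) → 1680+2736+16·16·9 = 6720; k=4: (W₁..W₄)·(W₅..W₅) → 2736+0+16·19·9 = 5472.
Best split is after W₁, i.e. k = 1.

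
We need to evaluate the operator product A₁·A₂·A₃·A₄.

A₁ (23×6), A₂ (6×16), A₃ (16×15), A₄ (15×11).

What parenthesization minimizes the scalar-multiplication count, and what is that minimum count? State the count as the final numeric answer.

3948

Adjacent pairs: A₁A₂ = 23·6·16 = 2208; A₂A₃ = 6·16·15 = 1440; A₃A₄ = 16·15·11 = 2640.
Length 3: A₁..A₃: k=1: 0+1440+23·6·15=3510; k=2: 2208+0+23·16·15=7728 → min 3510 | A₂..A₄: k=2: 0+2640+6·16·11=3696; k=3: 1440+0+6·15·11=2430 → min 2430.
Length 4: A₁..A₄: k=1: 0+2430+23·6·11=3948; k=2: 2208+2640+23·16·11=8896; k=3: 3510+0+23·15·11=7305 → min 3948.
Optimal parenthesization: (A₁·((A₂·A₃)·A₄)) with cost 3948.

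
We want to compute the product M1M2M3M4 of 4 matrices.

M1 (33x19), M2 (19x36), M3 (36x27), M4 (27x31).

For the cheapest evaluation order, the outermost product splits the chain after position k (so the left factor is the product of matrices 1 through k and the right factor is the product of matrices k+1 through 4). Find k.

Adjacent pairs: M1M2 = 33·19·36 = 22572; M2M3 = 19·36·27 = 18468; M3M4 = 36·27·31 = 30132.
Length 3: M1..M3: k=1: 0+18468+33·19·27=35397; k=2: 22572+0+33·36·27=54648 → min 35397 | M2..M4: k=2: 0+30132+19·36·31=51336; k=3: 18468+0+19·27·31=34371 → min 34371.
Top-level splits: k=1: (M1..M1)·(M2..M4) → 0+34371+33·19·31 = 53808; k=2: (M1..M2)·(M3..M4) → 22572+30132+33·36·31 = 89532; k=3: (M1..M3)·(M4..M4) → 35397+0+33·27·31 = 63018.
Best split is after M1, i.e. k = 1.

1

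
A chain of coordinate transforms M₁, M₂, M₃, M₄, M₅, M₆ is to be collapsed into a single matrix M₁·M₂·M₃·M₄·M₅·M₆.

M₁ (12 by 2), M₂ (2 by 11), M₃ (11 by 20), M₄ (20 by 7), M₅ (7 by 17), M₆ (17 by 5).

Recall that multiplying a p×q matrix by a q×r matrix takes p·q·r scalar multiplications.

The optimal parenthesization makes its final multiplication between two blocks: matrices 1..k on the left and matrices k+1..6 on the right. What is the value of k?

1

Adjacent pairs: M₁M₂ = 12·2·11 = 264; M₂M₃ = 2·11·20 = 440; M₃M₄ = 11·20·7 = 1540; M₄M₅ = 20·7·17 = 2380; M₅M₆ = 7·17·5 = 595.
Length 3: M₁..M₃: k=1: 0+440+12·2·20=920; k=2: 264+0+12·11·20=2904 → min 920 | M₂..M₄: k=2: 0+1540+2·11·7=1694; k=3: 440+0+2·20·7=720 → min 720 | M₃..M₅: k=3: 0+2380+11·20·17=6120; k=4: 1540+0+11·7·17=2849 → min 2849 | M₄..M₆: k=4: 0+595+20·7·5=1295; k=5: 2380+0+20·17·5=4080 → min 1295.
Length 4: M₁..M₄: k=1: 0+720+12·2·7=888; k=2: 264+1540+12·11·7=2728; k=3: 920+0+12·20·7=2600 → min 888 | M₂..M₅: k=2: 0+2849+2·11·17=3223; k=3: 440+2380+2·20·17=3500; k=4: 720+0+2·7·17=958 → min 958 | M₃..M₆: k=3: 0+1295+11·20·5=2395; k=4: 1540+595+11·7·5=2520; k=5: 2849+0+11·17·5=3784 → min 2395.
Length 5: M₁..M₅: k=1: 0+958+12·2·17=1366; k=2: 264+2849+12·11·17=5357; k=3: 920+2380+12·20·17=7380; k=4: 888+0+12·7·17=2316 → min 1366 | M₂..M₆: k=2: 0+2395+2·11·5=2505; k=3: 440+1295+2·20·5=1935; k=4: 720+595+2·7·5=1385; k=5: 958+0+2·17·5=1128 → min 1128.
Top-level splits: k=1: (M₁..M₁)·(M₂..M₆) → 0+1128+12·2·5 = 1248; k=2: (M₁..M₂)·(M₃..M₆) → 264+2395+12·11·5 = 3319; k=3: (M₁..M₃)·(M₄..M₆) → 920+1295+12·20·5 = 3415; k=4: (M₁..M₄)·(M₅..M₆) → 888+595+12·7·5 = 1903; k=5: (M₁..M₅)·(M₆..M₆) → 1366+0+12·17·5 = 2386.
Best split is after M₁, i.e. k = 1.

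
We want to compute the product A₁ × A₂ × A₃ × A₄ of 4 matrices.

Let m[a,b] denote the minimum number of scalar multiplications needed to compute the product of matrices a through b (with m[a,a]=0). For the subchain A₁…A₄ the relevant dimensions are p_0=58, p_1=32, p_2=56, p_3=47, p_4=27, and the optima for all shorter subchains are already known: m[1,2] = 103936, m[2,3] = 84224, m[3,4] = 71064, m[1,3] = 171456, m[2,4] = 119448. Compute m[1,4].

m[1,4] = min over k∈[1,3] of m[1,k]+m[k+1,4]+p_{0}·p_k·p_{4}.
k=1: 0 + 119448 + 58·32·27 = 169560; k=2: 103936 + 71064 + 58·56·27 = 262696; k=3: 171456 + 0 + 58·47·27 = 245058.
Minimum: 169560 at k=1.

169560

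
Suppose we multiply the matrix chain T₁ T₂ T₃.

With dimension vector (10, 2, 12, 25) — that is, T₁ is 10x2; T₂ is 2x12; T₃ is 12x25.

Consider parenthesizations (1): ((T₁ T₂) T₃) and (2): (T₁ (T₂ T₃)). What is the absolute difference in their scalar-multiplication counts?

2140

Order (1) = ((T₁ T₂) T₃): (T₁ T₂): 10×2 by 2×12 → 10×12, cost 10·2·12 = 240; ((T₁ T₂) T₃): 10×12 by 12×25 → 10×25, cost 10·12·25 = 3000; cumulative 3240. Total 3240.
Order (2) = (T₁ (T₂ T₃)): (T₂ T₃): 2×12 by 12×25 → 2×25, cost 2·12·25 = 600; (T₁ (T₂ T₃)): 10×2 by 2×25 → 10×25, cost 10·2·25 = 500; cumulative 1100. Total 1100.
Difference: |3240 − 1100| = 2140.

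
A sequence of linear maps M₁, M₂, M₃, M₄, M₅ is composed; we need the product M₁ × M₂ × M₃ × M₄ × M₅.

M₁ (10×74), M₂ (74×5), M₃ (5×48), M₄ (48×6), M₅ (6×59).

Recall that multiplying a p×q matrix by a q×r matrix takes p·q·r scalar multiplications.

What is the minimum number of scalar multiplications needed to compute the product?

8980

Adjacent pairs: M₁M₂ = 10·74·5 = 3700; M₂M₃ = 74·5·48 = 17760; M₃M₄ = 5·48·6 = 1440; M₄M₅ = 48·6·59 = 16992.
Length 3: M₁..M₃: k=1: 0+17760+10·74·48=53280; k=2: 3700+0+10·5·48=6100 → min 6100 | M₂..M₄: k=2: 0+1440+74·5·6=3660; k=3: 17760+0+74·48·6=39072 → min 3660 | M₃..M₅: k=3: 0+16992+5·48·59=31152; k=4: 1440+0+5·6·59=3210 → min 3210.
Length 4: M₁..M₄: k=1: 0+3660+10·74·6=8100; k=2: 3700+1440+10·5·6=5440; k=3: 6100+0+10·48·6=8980 → min 5440 | M₂..M₅: k=2: 0+3210+74·5·59=25040; k=3: 17760+16992+74·48·59=244320; k=4: 3660+0+74·6·59=29856 → min 25040.
Length 5: M₁..M₅: k=1: 0+25040+10·74·59=68700; k=2: 3700+3210+10·5·59=9860; k=3: 6100+16992+10·48·59=51412; k=4: 5440+0+10·6·59=8980 → min 8980.
Optimal order: (((M₁ × M₂) × (M₃ × M₄)) × M₅) with cost 8980.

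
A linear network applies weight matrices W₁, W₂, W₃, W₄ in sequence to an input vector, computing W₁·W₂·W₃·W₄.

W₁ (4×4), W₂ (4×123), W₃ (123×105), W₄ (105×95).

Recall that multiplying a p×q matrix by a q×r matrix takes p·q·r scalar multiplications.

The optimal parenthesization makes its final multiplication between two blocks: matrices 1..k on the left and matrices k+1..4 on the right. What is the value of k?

Adjacent pairs: W₁W₂ = 4·4·123 = 1968; W₂W₃ = 4·123·105 = 51660; W₃W₄ = 123·105·95 = 1226925.
Length 3: W₁..W₃: k=1: 0+51660+4·4·105=53340; k=2: 1968+0+4·123·105=53628 → min 53340 | W₂..W₄: k=2: 0+1226925+4·123·95=1273665; k=3: 51660+0+4·105·95=91560 → min 91560.
Top-level splits: k=1: (W₁..W₁)·(W₂..W₄) → 0+91560+4·4·95 = 93080; k=2: (W₁..W₂)·(W₃..W₄) → 1968+1226925+4·123·95 = 1275633; k=3: (W₁..W₃)·(W₄..W₄) → 53340+0+4·105·95 = 93240.
Best split is after W₁, i.e. k = 1.

1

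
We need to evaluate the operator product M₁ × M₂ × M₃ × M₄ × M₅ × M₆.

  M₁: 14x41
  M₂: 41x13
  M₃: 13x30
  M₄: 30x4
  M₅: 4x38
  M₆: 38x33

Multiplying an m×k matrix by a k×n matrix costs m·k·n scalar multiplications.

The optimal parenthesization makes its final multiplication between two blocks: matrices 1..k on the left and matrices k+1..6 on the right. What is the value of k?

4

Adjacent pairs: M₁M₂ = 14·41·13 = 7462; M₂M₃ = 41·13·30 = 15990; M₃M₄ = 13·30·4 = 1560; M₄M₅ = 30·4·38 = 4560; M₅M₆ = 4·38·33 = 5016.
Length 3: M₁..M₃: k=1: 0+15990+14·41·30=33210; k=2: 7462+0+14·13·30=12922 → min 12922 | M₂..M₄: k=2: 0+1560+41·13·4=3692; k=3: 15990+0+41·30·4=20910 → min 3692 | M₃..M₅: k=3: 0+4560+13·30·38=19380; k=4: 1560+0+13·4·38=3536 → min 3536 | M₄..M₆: k=4: 0+5016+30·4·33=8976; k=5: 4560+0+30·38·33=42180 → min 8976.
Length 4: M₁..M₄: k=1: 0+3692+14·41·4=5988; k=2: 7462+1560+14·13·4=9750; k=3: 12922+0+14·30·4=14602 → min 5988 | M₂..M₅: k=2: 0+3536+41·13·38=23790; k=3: 15990+4560+41·30·38=67290; k=4: 3692+0+41·4·38=9924 → min 9924 | M₃..M₆: k=3: 0+8976+13·30·33=21846; k=4: 1560+5016+13·4·33=8292; k=5: 3536+0+13·38·33=19838 → min 8292.
Length 5: M₁..M₅: k=1: 0+9924+14·41·38=31736; k=2: 7462+3536+14·13·38=17914; k=3: 12922+4560+14·30·38=33442; k=4: 5988+0+14·4·38=8116 → min 8116 | M₂..M₆: k=2: 0+8292+41·13·33=25881; k=3: 15990+8976+41·30·33=65556; k=4: 3692+5016+41·4·33=14120; k=5: 9924+0+41·38·33=61338 → min 14120.
Top-level splits: k=1: (M₁..M₁)·(M₂..M₆) → 0+14120+14·41·33 = 33062; k=2: (M₁..M₂)·(M₃..M₆) → 7462+8292+14·13·33 = 21760; k=3: (M₁..M₃)·(M₄..M₆) → 12922+8976+14·30·33 = 35758; k=4: (M₁..M₄)·(M₅..M₆) → 5988+5016+14·4·33 = 12852; k=5: (M₁..M₅)·(M₆..M₆) → 8116+0+14·38·33 = 25672.
Best split is after M₄, i.e. k = 4.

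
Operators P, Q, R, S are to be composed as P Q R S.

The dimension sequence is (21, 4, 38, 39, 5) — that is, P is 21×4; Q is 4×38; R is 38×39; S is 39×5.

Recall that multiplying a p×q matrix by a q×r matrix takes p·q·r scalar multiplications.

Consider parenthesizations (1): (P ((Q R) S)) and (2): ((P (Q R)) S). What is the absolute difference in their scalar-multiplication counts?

Order (1) = (P ((Q R) S)): (Q R): 4×38 by 38×39 → 4×39, cost 4·38·39 = 5928; ((Q R) S): 4×39 by 39×5 → 4×5, cost 4·39·5 = 780; cumulative 6708; (P ((Q R) S)): 21×4 by 4×5 → 21×5, cost 21·4·5 = 420; cumulative 7128. Total 7128.
Order (2) = ((P (Q R)) S): (Q R): 4×38 by 38×39 → 4×39, cost 4·38·39 = 5928; (P (Q R)): 21×4 by 4×39 → 21×39, cost 21·4·39 = 3276; cumulative 9204; ((P (Q R)) S): 21×39 by 39×5 → 21×5, cost 21·39·5 = 4095; cumulative 13299. Total 13299.
Difference: |7128 − 13299| = 6171.

6171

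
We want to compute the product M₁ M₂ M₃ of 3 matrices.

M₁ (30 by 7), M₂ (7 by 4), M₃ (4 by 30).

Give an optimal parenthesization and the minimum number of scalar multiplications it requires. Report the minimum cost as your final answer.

(M₁ (M₂ M₃)): cost 7140.
((M₁ M₂) M₃): cost 4440.
Optimal: ((M₁ M₂) M₃) with cost 4440.

4440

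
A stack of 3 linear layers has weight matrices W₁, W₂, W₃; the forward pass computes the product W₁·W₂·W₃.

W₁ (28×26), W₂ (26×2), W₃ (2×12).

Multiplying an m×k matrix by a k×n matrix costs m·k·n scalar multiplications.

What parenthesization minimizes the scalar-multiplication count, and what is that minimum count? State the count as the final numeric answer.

2128

(W₁·(W₂·W₃)): cost 9360.
((W₁·W₂)·W₃): cost 2128.
Optimal: ((W₁·W₂)·W₃) with cost 2128.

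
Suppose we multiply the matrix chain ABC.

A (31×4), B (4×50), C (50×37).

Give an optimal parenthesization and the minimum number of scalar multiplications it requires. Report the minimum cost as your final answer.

(A(BC)): cost 11988.
((AB)C): cost 63550.
Optimal: (A(BC)) with cost 11988.

11988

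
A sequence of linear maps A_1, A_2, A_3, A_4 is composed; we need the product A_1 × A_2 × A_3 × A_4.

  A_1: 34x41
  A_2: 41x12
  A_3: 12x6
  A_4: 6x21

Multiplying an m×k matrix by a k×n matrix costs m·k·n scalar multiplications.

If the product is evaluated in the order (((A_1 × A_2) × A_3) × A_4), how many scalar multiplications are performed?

23460

(A_1 × A_2): 34×41 by 41×12 → 34×12, cost 34·41·12 = 16728
((A_1 × A_2) × A_3): 34×12 by 12×6 → 34×6, cost 34·12·6 = 2448; cumulative 19176
(((A_1 × A_2) × A_3) × A_4): 34×6 by 6×21 → 34×21, cost 34·6·21 = 4284; cumulative 23460
Total: 23460 scalar multiplications.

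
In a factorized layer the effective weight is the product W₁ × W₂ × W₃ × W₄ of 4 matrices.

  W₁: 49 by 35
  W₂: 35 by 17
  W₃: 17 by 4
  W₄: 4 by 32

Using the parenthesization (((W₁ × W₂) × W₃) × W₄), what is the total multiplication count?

(W₁ × W₂): 49×35 by 35×17 → 49×17, cost 49·35·17 = 29155
((W₁ × W₂) × W₃): 49×17 by 17×4 → 49×4, cost 49·17·4 = 3332; cumulative 32487
(((W₁ × W₂) × W₃) × W₄): 49×4 by 4×32 → 49×32, cost 49·4·32 = 6272; cumulative 38759
Total: 38759 scalar multiplications.

38759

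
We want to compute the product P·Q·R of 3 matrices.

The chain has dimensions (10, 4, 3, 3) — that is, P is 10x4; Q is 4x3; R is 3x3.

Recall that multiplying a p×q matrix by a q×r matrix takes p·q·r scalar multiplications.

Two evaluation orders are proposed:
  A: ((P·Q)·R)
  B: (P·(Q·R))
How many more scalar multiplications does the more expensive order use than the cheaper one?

Order A = ((P·Q)·R): (P·Q): 10×4 by 4×3 → 10×3, cost 10·4·3 = 120; ((P·Q)·R): 10×3 by 3×3 → 10×3, cost 10·3·3 = 90; cumulative 210. Total 210.
Order B = (P·(Q·R)): (Q·R): 4×3 by 3×3 → 4×3, cost 4·3·3 = 36; (P·(Q·R)): 10×4 by 4×3 → 10×3, cost 10·4·3 = 120; cumulative 156. Total 156.
Difference: |210 − 156| = 54.

54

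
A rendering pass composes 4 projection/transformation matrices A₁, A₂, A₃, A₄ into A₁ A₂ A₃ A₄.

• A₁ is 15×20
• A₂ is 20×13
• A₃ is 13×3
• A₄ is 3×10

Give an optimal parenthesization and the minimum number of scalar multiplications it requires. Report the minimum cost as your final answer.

Adjacent pairs: A₁A₂ = 15·20·13 = 3900; A₂A₃ = 20·13·3 = 780; A₃A₄ = 13·3·10 = 390.
Length 3: A₁..A₃: k=1: 0+780+15·20·3=1680; k=2: 3900+0+15·13·3=4485 → min 1680 | A₂..A₄: k=2: 0+390+20·13·10=2990; k=3: 780+0+20·3·10=1380 → min 1380.
Length 4: A₁..A₄: k=1: 0+1380+15·20·10=4380; k=2: 3900+390+15·13·10=6240; k=3: 1680+0+15·3·10=2130 → min 2130.
Optimal parenthesization: ((A₁ (A₂ A₃)) A₄) with cost 2130.

2130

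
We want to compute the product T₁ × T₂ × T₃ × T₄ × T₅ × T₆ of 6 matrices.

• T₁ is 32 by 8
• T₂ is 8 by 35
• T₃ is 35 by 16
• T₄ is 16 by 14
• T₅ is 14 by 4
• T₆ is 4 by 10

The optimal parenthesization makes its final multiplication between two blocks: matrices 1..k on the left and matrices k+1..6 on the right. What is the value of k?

Adjacent pairs: T₁T₂ = 32·8·35 = 8960; T₂T₃ = 8·35·16 = 4480; T₃T₄ = 35·16·14 = 7840; T₄T₅ = 16·14·4 = 896; T₅T₆ = 14·4·10 = 560.
Length 3: T₁..T₃: k=1: 0+4480+32·8·16=8576; k=2: 8960+0+32·35·16=26880 → min 8576 | T₂..T₄: k=2: 0+7840+8·35·14=11760; k=3: 4480+0+8·16·14=6272 → min 6272 | T₃..T₅: k=3: 0+896+35·16·4=3136; k=4: 7840+0+35·14·4=9800 → min 3136 | T₄..T₆: k=4: 0+560+16·14·10=2800; k=5: 896+0+16·4·10=1536 → min 1536.
Length 4: T₁..T₄: k=1: 0+6272+32·8·14=9856; k=2: 8960+7840+32·35·14=32480; k=3: 8576+0+32·16·14=15744 → min 9856 | T₂..T₅: k=2: 0+3136+8·35·4=4256; k=3: 4480+896+8·16·4=5888; k=4: 6272+0+8·14·4=6720 → min 4256 | T₃..T₆: k=3: 0+1536+35·16·10=7136; k=4: 7840+560+35·14·10=13300; k=5: 3136+0+35·4·10=4536 → min 4536.
Length 5: T₁..T₅: k=1: 0+4256+32·8·4=5280; k=2: 8960+3136+32·35·4=16576; k=3: 8576+896+32·16·4=11520; k=4: 9856+0+32·14·4=11648 → min 5280 | T₂..T₆: k=2: 0+4536+8·35·10=7336; k=3: 4480+1536+8·16·10=7296; k=4: 6272+560+8·14·10=7952; k=5: 4256+0+8·4·10=4576 → min 4576.
Top-level splits: k=1: (T₁..T₁)·(T₂..T₆) → 0+4576+32·8·10 = 7136; k=2: (T₁..T₂)·(T₃..T₆) → 8960+4536+32·35·10 = 24696; k=3: (T₁..T₃)·(T₄..T₆) → 8576+1536+32·16·10 = 15232; k=4: (T₁..T₄)·(T₅..T₆) → 9856+560+32·14·10 = 14896; k=5: (T₁..T₅)·(T₆..T₆) → 5280+0+32·4·10 = 6560.
Best split is after T₅, i.e. k = 5.

5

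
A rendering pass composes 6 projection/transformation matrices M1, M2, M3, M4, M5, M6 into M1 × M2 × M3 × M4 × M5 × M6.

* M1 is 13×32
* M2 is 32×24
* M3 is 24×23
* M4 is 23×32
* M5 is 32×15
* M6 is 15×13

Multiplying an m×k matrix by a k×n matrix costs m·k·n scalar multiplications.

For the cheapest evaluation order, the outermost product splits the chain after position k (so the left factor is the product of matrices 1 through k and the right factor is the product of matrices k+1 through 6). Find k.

5

Adjacent pairs: M1M2 = 13·32·24 = 9984; M2M3 = 32·24·23 = 17664; M3M4 = 24·23·32 = 17664; M4M5 = 23·32·15 = 11040; M5M6 = 32·15·13 = 6240.
Length 3: M1..M3: k=1: 0+17664+13·32·23=27232; k=2: 9984+0+13·24·23=17160 → min 17160 | M2..M4: k=2: 0+17664+32·24·32=42240; k=3: 17664+0+32·23·32=41216 → min 41216 | M3..M5: k=3: 0+11040+24·23·15=19320; k=4: 17664+0+24·32·15=29184 → min 19320 | M4..M6: k=4: 0+6240+23·32·13=15808; k=5: 11040+0+23·15·13=15525 → min 15525.
Length 4: M1..M4: k=1: 0+41216+13·32·32=54528; k=2: 9984+17664+13·24·32=37632; k=3: 17160+0+13·23·32=26728 → min 26728 | M2..M5: k=2: 0+19320+32·24·15=30840; k=3: 17664+11040+32·23·15=39744; k=4: 41216+0+32·32·15=56576 → min 30840 | M3..M6: k=3: 0+15525+24·23·13=22701; k=4: 17664+6240+24·32·13=33888; k=5: 19320+0+24·15·13=24000 → min 22701.
Length 5: M1..M5: k=1: 0+30840+13·32·15=37080; k=2: 9984+19320+13·24·15=33984; k=3: 17160+11040+13·23·15=32685; k=4: 26728+0+13·32·15=32968 → min 32685 | M2..M6: k=2: 0+22701+32·24·13=32685; k=3: 17664+15525+32·23·13=42757; k=4: 41216+6240+32·32·13=60768; k=5: 30840+0+32·15·13=37080 → min 32685.
Top-level splits: k=1: (M1..M1)·(M2..M6) → 0+32685+13·32·13 = 38093; k=2: (M1..M2)·(M3..M6) → 9984+22701+13·24·13 = 36741; k=3: (M1..M3)·(M4..M6) → 17160+15525+13·23·13 = 36572; k=4: (M1..M4)·(M5..M6) → 26728+6240+13·32·13 = 38376; k=5: (M1..M5)·(M6..M6) → 32685+0+13·15·13 = 35220.
Best split is after M5, i.e. k = 5.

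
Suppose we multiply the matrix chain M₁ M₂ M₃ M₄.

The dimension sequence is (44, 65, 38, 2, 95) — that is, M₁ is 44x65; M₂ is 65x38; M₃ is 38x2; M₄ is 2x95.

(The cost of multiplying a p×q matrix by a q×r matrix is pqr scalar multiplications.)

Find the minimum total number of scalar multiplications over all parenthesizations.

19020

Adjacent pairs: M₁M₂ = 44·65·38 = 108680; M₂M₃ = 65·38·2 = 4940; M₃M₄ = 38·2·95 = 7220.
Length 3: M₁..M₃: k=1: 0+4940+44·65·2=10660; k=2: 108680+0+44·38·2=112024 → min 10660 | M₂..M₄: k=2: 0+7220+65·38·95=241870; k=3: 4940+0+65·2·95=17290 → min 17290.
Length 4: M₁..M₄: k=1: 0+17290+44·65·95=288990; k=2: 108680+7220+44·38·95=274740; k=3: 10660+0+44·2·95=19020 → min 19020.
Optimal order: ((M₁ (M₂ M₃)) M₄) with cost 19020.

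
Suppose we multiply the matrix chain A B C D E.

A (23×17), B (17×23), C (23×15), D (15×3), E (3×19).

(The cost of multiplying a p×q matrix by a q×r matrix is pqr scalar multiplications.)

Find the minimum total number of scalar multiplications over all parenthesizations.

4692

Adjacent pairs: AB = 23·17·23 = 8993; BC = 17·23·15 = 5865; CD = 23·15·3 = 1035; DE = 15·3·19 = 855.
Length 3: A..C: k=1: 0+5865+23·17·15=11730; k=2: 8993+0+23·23·15=16928 → min 11730 | B..D: k=2: 0+1035+17·23·3=2208; k=3: 5865+0+17·15·3=6630 → min 2208 | C..E: k=3: 0+855+23·15·19=7410; k=4: 1035+0+23·3·19=2346 → min 2346.
Length 4: A..D: k=1: 0+2208+23·17·3=3381; k=2: 8993+1035+23·23·3=11615; k=3: 11730+0+23·15·3=12765 → min 3381 | B..E: k=2: 0+2346+17·23·19=9775; k=3: 5865+855+17·15·19=11565; k=4: 2208+0+17·3·19=3177 → min 3177.
Length 5: A..E: k=1: 0+3177+23·17·19=10606; k=2: 8993+2346+23·23·19=21390; k=3: 11730+855+23·15·19=19140; k=4: 3381+0+23·3·19=4692 → min 4692.
Optimal order: ((A (B (C D))) E) with cost 4692.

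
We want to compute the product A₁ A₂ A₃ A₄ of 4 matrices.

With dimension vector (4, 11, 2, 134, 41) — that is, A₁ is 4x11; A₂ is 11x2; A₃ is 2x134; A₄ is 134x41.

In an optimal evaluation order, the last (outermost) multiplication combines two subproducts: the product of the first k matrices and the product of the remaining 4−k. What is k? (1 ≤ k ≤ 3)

2

Adjacent pairs: A₁A₂ = 4·11·2 = 88; A₂A₃ = 11·2·134 = 2948; A₃A₄ = 2·134·41 = 10988.
Length 3: A₁..A₃: k=1: 0+2948+4·11·134=8844; k=2: 88+0+4·2·134=1160 → min 1160 | A₂..A₄: k=2: 0+10988+11·2·41=11890; k=3: 2948+0+11·134·41=63382 → min 11890.
Top-level splits: k=1: (A₁..A₁)·(A₂..A₄) → 0+11890+4·11·41 = 13694; k=2: (A₁..A₂)·(A₃..A₄) → 88+10988+4·2·41 = 11404; k=3: (A₁..A₃)·(A₄..A₄) → 1160+0+4·134·41 = 23136.
Best split is after A₂, i.e. k = 2.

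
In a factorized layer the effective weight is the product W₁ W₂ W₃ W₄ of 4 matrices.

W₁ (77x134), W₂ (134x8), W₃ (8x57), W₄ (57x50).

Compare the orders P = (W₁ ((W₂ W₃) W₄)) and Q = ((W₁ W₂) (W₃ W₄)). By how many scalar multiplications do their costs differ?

Order P = (W₁ ((W₂ W₃) W₄)): (W₂ W₃): 134×8 by 8×57 → 134×57, cost 134·8·57 = 61104; ((W₂ W₃) W₄): 134×57 by 57×50 → 134×50, cost 134·57·50 = 381900; cumulative 443004; (W₁ ((W₂ W₃) W₄)): 77×134 by 134×50 → 77×50, cost 77·134·50 = 515900; cumulative 958904. Total 958904.
Order Q = ((W₁ W₂) (W₃ W₄)): (W₁ W₂): 77×134 by 134×8 → 77×8, cost 77·134·8 = 82544; (W₃ W₄): 8×57 by 57×50 → 8×50, cost 8·57·50 = 22800; ((W₁ W₂) (W₃ W₄)): 77×8 by 8×50 → 77×50, cost 77·8·50 = 30800; cumulative 136144. Total 136144.
Difference: |958904 − 136144| = 822760.

822760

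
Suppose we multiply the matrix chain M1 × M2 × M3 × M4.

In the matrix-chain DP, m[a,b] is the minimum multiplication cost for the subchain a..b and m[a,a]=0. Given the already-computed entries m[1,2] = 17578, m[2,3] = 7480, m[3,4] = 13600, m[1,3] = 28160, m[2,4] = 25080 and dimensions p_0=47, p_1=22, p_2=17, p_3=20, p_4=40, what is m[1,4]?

m[1,4] = min over k∈[1,3] of m[1,k]+m[k+1,4]+p_{0}·p_k·p_{4}.
k=1: 0 + 25080 + 47·22·40 = 66440; k=2: 17578 + 13600 + 47·17·40 = 63138; k=3: 28160 + 0 + 47·20·40 = 65760.
Minimum: 63138 at k=2.

63138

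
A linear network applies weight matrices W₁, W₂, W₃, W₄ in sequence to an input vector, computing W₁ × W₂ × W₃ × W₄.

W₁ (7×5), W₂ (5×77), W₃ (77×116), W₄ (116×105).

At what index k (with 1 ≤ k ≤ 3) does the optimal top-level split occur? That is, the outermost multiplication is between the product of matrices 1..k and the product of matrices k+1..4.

1

Adjacent pairs: W₁W₂ = 7·5·77 = 2695; W₂W₃ = 5·77·116 = 44660; W₃W₄ = 77·116·105 = 937860.
Length 3: W₁..W₃: k=1: 0+44660+7·5·116=48720; k=2: 2695+0+7·77·116=65219 → min 48720 | W₂..W₄: k=2: 0+937860+5·77·105=978285; k=3: 44660+0+5·116·105=105560 → min 105560.
Top-level splits: k=1: (W₁..W₁)·(W₂..W₄) → 0+105560+7·5·105 = 109235; k=2: (W₁..W₂)·(W₃..W₄) → 2695+937860+7·77·105 = 997150; k=3: (W₁..W₃)·(W₄..W₄) → 48720+0+7·116·105 = 133980.
Best split is after W₁, i.e. k = 1.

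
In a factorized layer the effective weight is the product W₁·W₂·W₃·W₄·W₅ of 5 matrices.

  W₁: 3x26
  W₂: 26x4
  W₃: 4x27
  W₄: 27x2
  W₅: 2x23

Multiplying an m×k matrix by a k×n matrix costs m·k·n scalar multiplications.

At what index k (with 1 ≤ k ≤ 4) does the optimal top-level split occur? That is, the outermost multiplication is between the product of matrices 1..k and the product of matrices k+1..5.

4

Adjacent pairs: W₁W₂ = 3·26·4 = 312; W₂W₃ = 26·4·27 = 2808; W₃W₄ = 4·27·2 = 216; W₄W₅ = 27·2·23 = 1242.
Length 3: W₁..W₃: k=1: 0+2808+3·26·27=4914; k=2: 312+0+3·4·27=636 → min 636 | W₂..W₄: k=2: 0+216+26·4·2=424; k=3: 2808+0+26·27·2=4212 → min 424 | W₃..W₅: k=3: 0+1242+4·27·23=3726; k=4: 216+0+4·2·23=400 → min 400.
Length 4: W₁..W₄: k=1: 0+424+3·26·2=580; k=2: 312+216+3·4·2=552; k=3: 636+0+3·27·2=798 → min 552 | W₂..W₅: k=2: 0+400+26·4·23=2792; k=3: 2808+1242+26·27·23=20196; k=4: 424+0+26·2·23=1620 → min 1620.
Top-level splits: k=1: (W₁..W₁)·(W₂..W₅) → 0+1620+3·26·23 = 3414; k=2: (W₁..W₂)·(W₃..W₅) → 312+400+3·4·23 = 988; k=3: (W₁..W₃)·(W₄..W₅) → 636+1242+3·27·23 = 3741; k=4: (W₁..W₄)·(W₅..W₅) → 552+0+3·2·23 = 690.
Best split is after W₄, i.e. k = 4.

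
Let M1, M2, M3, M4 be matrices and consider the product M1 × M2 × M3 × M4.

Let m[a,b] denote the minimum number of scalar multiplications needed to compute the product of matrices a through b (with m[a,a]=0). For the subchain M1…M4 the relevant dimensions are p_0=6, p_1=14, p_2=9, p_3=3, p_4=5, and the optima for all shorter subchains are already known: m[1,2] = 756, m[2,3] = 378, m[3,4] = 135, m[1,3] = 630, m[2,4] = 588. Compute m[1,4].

720

m[1,4] = min over k∈[1,3] of m[1,k]+m[k+1,4]+p_{0}·p_k·p_{4}.
k=1: 0 + 588 + 6·14·5 = 1008; k=2: 756 + 135 + 6·9·5 = 1161; k=3: 630 + 0 + 6·3·5 = 720.
Minimum: 720 at k=3.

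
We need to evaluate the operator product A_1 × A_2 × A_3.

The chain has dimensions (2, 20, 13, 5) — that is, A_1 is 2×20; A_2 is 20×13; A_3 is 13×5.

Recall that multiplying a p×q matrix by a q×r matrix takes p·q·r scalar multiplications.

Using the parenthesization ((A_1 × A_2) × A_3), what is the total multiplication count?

(A_1 × A_2): 2×20 by 20×13 → 2×13, cost 2·20·13 = 520
((A_1 × A_2) × A_3): 2×13 by 13×5 → 2×5, cost 2·13·5 = 130; cumulative 650
Total: 650 scalar multiplications.

650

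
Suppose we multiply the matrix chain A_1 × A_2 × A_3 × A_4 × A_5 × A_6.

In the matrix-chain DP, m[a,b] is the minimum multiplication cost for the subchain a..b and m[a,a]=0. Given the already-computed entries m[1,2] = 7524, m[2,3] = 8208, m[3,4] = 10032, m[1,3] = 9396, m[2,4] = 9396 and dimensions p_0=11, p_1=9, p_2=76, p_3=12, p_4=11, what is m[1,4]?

m[1,4] = min over k∈[1,3] of m[1,k]+m[k+1,4]+p_{0}·p_k·p_{4}.
k=1: 0 + 9396 + 11·9·11 = 10485; k=2: 7524 + 10032 + 11·76·11 = 26752; k=3: 9396 + 0 + 11·12·11 = 10848.
Minimum: 10485 at k=1.

10485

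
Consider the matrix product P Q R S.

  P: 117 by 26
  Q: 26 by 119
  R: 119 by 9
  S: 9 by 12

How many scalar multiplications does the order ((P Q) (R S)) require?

541926

(P Q): 117×26 by 26×119 → 117×119, cost 117·26·119 = 361998
(R S): 119×9 by 9×12 → 119×12, cost 119·9·12 = 12852
((P Q) (R S)): 117×119 by 119×12 → 117×12, cost 117·119·12 = 167076; cumulative 541926
Total: 541926 scalar multiplications.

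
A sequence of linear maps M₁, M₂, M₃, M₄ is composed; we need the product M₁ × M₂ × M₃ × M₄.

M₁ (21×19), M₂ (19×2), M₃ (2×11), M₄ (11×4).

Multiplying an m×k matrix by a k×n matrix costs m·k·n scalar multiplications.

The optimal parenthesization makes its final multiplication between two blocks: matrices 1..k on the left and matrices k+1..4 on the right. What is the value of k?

2

Adjacent pairs: M₁M₂ = 21·19·2 = 798; M₂M₃ = 19·2·11 = 418; M₃M₄ = 2·11·4 = 88.
Length 3: M₁..M₃: k=1: 0+418+21·19·11=4807; k=2: 798+0+21·2·11=1260 → min 1260 | M₂..M₄: k=2: 0+88+19·2·4=240; k=3: 418+0+19·11·4=1254 → min 240.
Top-level splits: k=1: (M₁..M₁)·(M₂..M₄) → 0+240+21·19·4 = 1836; k=2: (M₁..M₂)·(M₃..M₄) → 798+88+21·2·4 = 1054; k=3: (M₁..M₃)·(M₄..M₄) → 1260+0+21·11·4 = 2184.
Best split is after M₂, i.e. k = 2.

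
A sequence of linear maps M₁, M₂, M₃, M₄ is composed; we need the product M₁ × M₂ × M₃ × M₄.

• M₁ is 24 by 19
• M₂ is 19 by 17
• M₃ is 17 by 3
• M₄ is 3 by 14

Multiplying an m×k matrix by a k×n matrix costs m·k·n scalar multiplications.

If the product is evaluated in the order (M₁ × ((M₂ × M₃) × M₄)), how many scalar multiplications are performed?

(M₂ × M₃): 19×17 by 17×3 → 19×3, cost 19·17·3 = 969
((M₂ × M₃) × M₄): 19×3 by 3×14 → 19×14, cost 19·3·14 = 798; cumulative 1767
(M₁ × ((M₂ × M₃) × M₄)): 24×19 by 19×14 → 24×14, cost 24·19·14 = 6384; cumulative 8151
Total: 8151 scalar multiplications.

8151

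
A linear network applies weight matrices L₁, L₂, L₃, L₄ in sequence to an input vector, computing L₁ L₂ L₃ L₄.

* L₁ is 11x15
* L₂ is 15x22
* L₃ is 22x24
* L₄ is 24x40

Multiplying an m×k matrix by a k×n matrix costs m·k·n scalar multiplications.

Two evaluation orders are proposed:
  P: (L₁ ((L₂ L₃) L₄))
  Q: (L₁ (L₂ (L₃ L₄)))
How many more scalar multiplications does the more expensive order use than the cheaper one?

Order P = (L₁ ((L₂ L₃) L₄)): (L₂ L₃): 15×22 by 22×24 → 15×24, cost 15·22·24 = 7920; ((L₂ L₃) L₄): 15×24 by 24×40 → 15×40, cost 15·24·40 = 14400; cumulative 22320; (L₁ ((L₂ L₃) L₄)): 11×15 by 15×40 → 11×40, cost 11·15·40 = 6600; cumulative 28920. Total 28920.
Order Q = (L₁ (L₂ (L₃ L₄))): (L₃ L₄): 22×24 by 24×40 → 22×40, cost 22·24·40 = 21120; (L₂ (L₃ L₄)): 15×22 by 22×40 → 15×40, cost 15·22·40 = 13200; cumulative 34320; (L₁ (L₂ (L₃ L₄))): 11×15 by 15×40 → 11×40, cost 11·15·40 = 6600; cumulative 40920. Total 40920.
Difference: |28920 − 40920| = 12000.

12000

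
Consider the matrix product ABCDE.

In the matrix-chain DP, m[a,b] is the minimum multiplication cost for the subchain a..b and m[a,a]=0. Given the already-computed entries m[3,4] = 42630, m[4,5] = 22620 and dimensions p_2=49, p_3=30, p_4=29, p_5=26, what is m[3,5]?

60840

m[3,5] = min over k∈[3,4] of m[3,k]+m[k+1,5]+p_{2}·p_k·p_{5}.
k=3: 0 + 22620 + 49·30·26 = 60840; k=4: 42630 + 0 + 49·29·26 = 79576.
Minimum: 60840 at k=3.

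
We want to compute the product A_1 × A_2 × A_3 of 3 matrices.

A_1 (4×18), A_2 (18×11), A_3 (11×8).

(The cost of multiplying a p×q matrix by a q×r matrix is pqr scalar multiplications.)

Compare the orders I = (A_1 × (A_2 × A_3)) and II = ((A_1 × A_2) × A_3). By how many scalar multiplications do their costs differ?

Order I = (A_1 × (A_2 × A_3)): (A_2 × A_3): 18×11 by 11×8 → 18×8, cost 18·11·8 = 1584; (A_1 × (A_2 × A_3)): 4×18 by 18×8 → 4×8, cost 4·18·8 = 576; cumulative 2160. Total 2160.
Order II = ((A_1 × A_2) × A_3): (A_1 × A_2): 4×18 by 18×11 → 4×11, cost 4·18·11 = 792; ((A_1 × A_2) × A_3): 4×11 by 11×8 → 4×8, cost 4·11·8 = 352; cumulative 1144. Total 1144.
Difference: |2160 − 1144| = 1016.

1016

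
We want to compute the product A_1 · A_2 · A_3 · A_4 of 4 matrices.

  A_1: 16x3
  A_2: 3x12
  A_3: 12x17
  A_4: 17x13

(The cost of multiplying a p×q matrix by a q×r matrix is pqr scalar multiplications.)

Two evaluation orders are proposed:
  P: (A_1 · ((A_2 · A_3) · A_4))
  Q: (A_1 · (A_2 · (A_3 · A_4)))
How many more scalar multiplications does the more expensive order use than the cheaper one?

1845

Order P = (A_1 · ((A_2 · A_3) · A_4)): (A_2 · A_3): 3×12 by 12×17 → 3×17, cost 3·12·17 = 612; ((A_2 · A_3) · A_4): 3×17 by 17×13 → 3×13, cost 3·17·13 = 663; cumulative 1275; (A_1 · ((A_2 · A_3) · A_4)): 16×3 by 3×13 → 16×13, cost 16·3·13 = 624; cumulative 1899. Total 1899.
Order Q = (A_1 · (A_2 · (A_3 · A_4))): (A_3 · A_4): 12×17 by 17×13 → 12×13, cost 12·17·13 = 2652; (A_2 · (A_3 · A_4)): 3×12 by 12×13 → 3×13, cost 3·12·13 = 468; cumulative 3120; (A_1 · (A_2 · (A_3 · A_4))): 16×3 by 3×13 → 16×13, cost 16·3·13 = 624; cumulative 3744. Total 3744.
Difference: |1899 − 3744| = 1845.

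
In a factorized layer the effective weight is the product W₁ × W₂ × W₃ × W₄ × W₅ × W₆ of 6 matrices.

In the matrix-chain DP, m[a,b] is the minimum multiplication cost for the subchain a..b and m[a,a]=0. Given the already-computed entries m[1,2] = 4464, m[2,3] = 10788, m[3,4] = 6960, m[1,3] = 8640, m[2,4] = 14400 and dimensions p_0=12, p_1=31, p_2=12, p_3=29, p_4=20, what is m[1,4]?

14304

m[1,4] = min over k∈[1,3] of m[1,k]+m[k+1,4]+p_{0}·p_k·p_{4}.
k=1: 0 + 14400 + 12·31·20 = 21840; k=2: 4464 + 6960 + 12·12·20 = 14304; k=3: 8640 + 0 + 12·29·20 = 15600.
Minimum: 14304 at k=2.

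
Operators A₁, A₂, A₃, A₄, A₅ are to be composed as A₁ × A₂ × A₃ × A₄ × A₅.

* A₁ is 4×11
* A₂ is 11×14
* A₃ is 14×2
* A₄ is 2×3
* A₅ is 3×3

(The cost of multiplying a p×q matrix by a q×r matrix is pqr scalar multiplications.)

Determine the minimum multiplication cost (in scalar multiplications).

438

Adjacent pairs: A₁A₂ = 4·11·14 = 616; A₂A₃ = 11·14·2 = 308; A₃A₄ = 14·2·3 = 84; A₄A₅ = 2·3·3 = 18.
Length 3: A₁..A₃: k=1: 0+308+4·11·2=396; k=2: 616+0+4·14·2=728 → min 396 | A₂..A₄: k=2: 0+84+11·14·3=546; k=3: 308+0+11·2·3=374 → min 374 | A₃..A₅: k=3: 0+18+14·2·3=102; k=4: 84+0+14·3·3=210 → min 102.
Length 4: A₁..A₄: k=1: 0+374+4·11·3=506; k=2: 616+84+4·14·3=868; k=3: 396+0+4·2·3=420 → min 420 | A₂..A₅: k=2: 0+102+11·14·3=564; k=3: 308+18+11·2·3=392; k=4: 374+0+11·3·3=473 → min 392.
Length 5: A₁..A₅: k=1: 0+392+4·11·3=524; k=2: 616+102+4·14·3=886; k=3: 396+18+4·2·3=438; k=4: 420+0+4·3·3=456 → min 438.
Optimal order: ((A₁ × (A₂ × A₃)) × (A₄ × A₅)) with cost 438.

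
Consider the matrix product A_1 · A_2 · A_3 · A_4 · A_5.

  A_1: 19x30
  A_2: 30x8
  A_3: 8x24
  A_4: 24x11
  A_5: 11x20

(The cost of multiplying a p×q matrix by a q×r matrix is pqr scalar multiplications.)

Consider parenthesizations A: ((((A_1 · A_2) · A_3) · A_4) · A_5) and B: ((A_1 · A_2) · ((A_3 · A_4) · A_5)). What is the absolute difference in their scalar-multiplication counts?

5932

Order A = ((((A_1 · A_2) · A_3) · A_4) · A_5): (A_1 · A_2): 19×30 by 30×8 → 19×8, cost 19·30·8 = 4560; ((A_1 · A_2) · A_3): 19×8 by 8×24 → 19×24, cost 19·8·24 = 3648; cumulative 8208; (((A_1 · A_2) · A_3) · A_4): 19×24 by 24×11 → 19×11, cost 19·24·11 = 5016; cumulative 13224; ((((A_1 · A_2) · A_3) · A_4) · A_5): 19×11 by 11×20 → 19×20, cost 19·11·20 = 4180; cumulative 17404. Total 17404.
Order B = ((A_1 · A_2) · ((A_3 · A_4) · A_5)): (A_1 · A_2): 19×30 by 30×8 → 19×8, cost 19·30·8 = 4560; (A_3 · A_4): 8×24 by 24×11 → 8×11, cost 8·24·11 = 2112; ((A_3 · A_4) · A_5): 8×11 by 11×20 → 8×20, cost 8·11·20 = 1760; cumulative 3872; ((A_1 · A_2) · ((A_3 · A_4) · A_5)): 19×8 by 8×20 → 19×20, cost 19·8·20 = 3040; cumulative 11472. Total 11472.
Difference: |17404 − 11472| = 5932.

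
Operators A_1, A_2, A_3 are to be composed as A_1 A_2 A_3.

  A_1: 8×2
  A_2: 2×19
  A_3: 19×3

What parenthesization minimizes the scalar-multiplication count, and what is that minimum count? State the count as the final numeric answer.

162

(A_1 (A_2 A_3)): cost 162.
((A_1 A_2) A_3): cost 760.
Optimal: (A_1 (A_2 A_3)) with cost 162.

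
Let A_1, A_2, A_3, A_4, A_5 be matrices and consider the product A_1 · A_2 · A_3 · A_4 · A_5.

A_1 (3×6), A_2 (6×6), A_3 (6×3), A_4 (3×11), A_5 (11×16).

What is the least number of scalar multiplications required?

789

Adjacent pairs: A_1A_2 = 3·6·6 = 108; A_2A_3 = 6·6·3 = 108; A_3A_4 = 6·3·11 = 198; A_4A_5 = 3·11·16 = 528.
Length 3: A_1..A_3: k=1: 0+108+3·6·3=162; k=2: 108+0+3·6·3=162 → min 162 | A_2..A_4: k=2: 0+198+6·6·11=594; k=3: 108+0+6·3·11=306 → min 306 | A_3..A_5: k=3: 0+528+6·3·16=816; k=4: 198+0+6·11·16=1254 → min 816.
Length 4: A_1..A_4: k=1: 0+306+3·6·11=504; k=2: 108+198+3·6·11=504; k=3: 162+0+3·3·11=261 → min 261 | A_2..A_5: k=2: 0+816+6·6·16=1392; k=3: 108+528+6·3·16=924; k=4: 306+0+6·11·16=1362 → min 924.
Length 5: A_1..A_5: k=1: 0+924+3·6·16=1212; k=2: 108+816+3·6·16=1212; k=3: 162+528+3·3·16=834; k=4: 261+0+3·11·16=789 → min 789.
Optimal order: (((A_1 · (A_2 · A_3)) · A_4) · A_5) with cost 789.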